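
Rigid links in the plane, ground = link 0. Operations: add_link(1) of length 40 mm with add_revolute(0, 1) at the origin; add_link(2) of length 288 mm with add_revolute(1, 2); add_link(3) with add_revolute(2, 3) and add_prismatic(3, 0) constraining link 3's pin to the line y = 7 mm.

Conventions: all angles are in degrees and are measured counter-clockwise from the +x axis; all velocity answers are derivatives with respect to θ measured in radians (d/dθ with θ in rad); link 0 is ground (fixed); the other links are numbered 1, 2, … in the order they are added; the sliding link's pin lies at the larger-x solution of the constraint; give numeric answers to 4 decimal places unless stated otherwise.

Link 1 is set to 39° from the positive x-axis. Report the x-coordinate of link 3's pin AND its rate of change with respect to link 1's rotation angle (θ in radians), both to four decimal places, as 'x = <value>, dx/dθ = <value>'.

geometry: r = 40 mm, L = 288 mm, e = 7 mm
crank pin P = (r cos θ, r sin θ) = (31.085838, 25.172816)
h = r sin θ − e = 25.172816 − 7 = 18.172816
x = r cos θ + √(L² − h²) = 31.085838 + 287.426075 = 318.511914
dx/dθ = −r sin θ − h·r cos θ/√(L² − h²) (θ in radians; h = 18.172816) = -27.138250

x = 318.5119, dx/dθ = -27.1383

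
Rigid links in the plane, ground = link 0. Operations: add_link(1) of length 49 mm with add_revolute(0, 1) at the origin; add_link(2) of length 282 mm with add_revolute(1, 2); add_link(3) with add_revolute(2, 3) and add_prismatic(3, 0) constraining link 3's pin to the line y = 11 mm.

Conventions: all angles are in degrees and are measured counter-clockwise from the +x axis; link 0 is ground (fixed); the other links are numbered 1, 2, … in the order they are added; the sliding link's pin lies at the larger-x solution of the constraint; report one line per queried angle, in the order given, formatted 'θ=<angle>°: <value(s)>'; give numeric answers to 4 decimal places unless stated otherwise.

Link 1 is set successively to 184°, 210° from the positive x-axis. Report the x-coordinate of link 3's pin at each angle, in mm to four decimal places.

geometry: r = 49 mm, L = 282 mm, e = 11 mm
θ=184°: crank pin P = (r cos θ, r sin θ) = (-48.880638, -3.418067)
θ=184°: h = r sin θ − e = -3.418067 − 11 = -14.418067
θ=184°: x = r cos θ + √(L² − h²) = -48.880638 + 281.631176 = 232.750538
θ=210°: crank pin P = (r cos θ, r sin θ) = (-42.435245, -24.500000)
θ=210°: h = r sin θ − e = -24.500000 − 11 = -35.500000
θ=210°: x = r cos θ + √(L² − h²) = -42.435245 + 279.756591 = 237.321346

θ=184°: 232.7505
θ=210°: 237.3213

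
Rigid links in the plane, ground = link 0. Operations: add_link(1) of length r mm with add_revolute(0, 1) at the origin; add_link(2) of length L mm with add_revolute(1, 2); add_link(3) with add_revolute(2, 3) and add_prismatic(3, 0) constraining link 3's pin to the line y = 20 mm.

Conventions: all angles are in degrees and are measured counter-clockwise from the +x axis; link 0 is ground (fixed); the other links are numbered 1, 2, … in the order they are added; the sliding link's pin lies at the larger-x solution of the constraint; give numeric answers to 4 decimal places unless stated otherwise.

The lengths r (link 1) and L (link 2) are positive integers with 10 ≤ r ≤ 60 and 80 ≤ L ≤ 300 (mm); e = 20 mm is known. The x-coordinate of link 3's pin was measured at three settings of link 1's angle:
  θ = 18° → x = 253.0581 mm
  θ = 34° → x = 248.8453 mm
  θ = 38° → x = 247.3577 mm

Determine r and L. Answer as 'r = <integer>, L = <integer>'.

constraint per measurement: (x − r cos θ)² + (r sin θ − e)² = L²
subtracting the θ₁ and θ₂ equations cancels the r² and L² terms:
r = (x₁² − x₂²) / (2[(x₁cos θ₁ + e sin θ₁) − (x₂cos θ₂ + e sin θ₂)]) = 36.0000 → r = 36
L² = (x₁ − r cos θ₁)² + (r sin θ₁ − e)² = 47960.9935 → L = 219.0000 → L = 219
check at θ₃=38°: x = 247.3577 (printed 247.3577) ✓

r = 36, L = 219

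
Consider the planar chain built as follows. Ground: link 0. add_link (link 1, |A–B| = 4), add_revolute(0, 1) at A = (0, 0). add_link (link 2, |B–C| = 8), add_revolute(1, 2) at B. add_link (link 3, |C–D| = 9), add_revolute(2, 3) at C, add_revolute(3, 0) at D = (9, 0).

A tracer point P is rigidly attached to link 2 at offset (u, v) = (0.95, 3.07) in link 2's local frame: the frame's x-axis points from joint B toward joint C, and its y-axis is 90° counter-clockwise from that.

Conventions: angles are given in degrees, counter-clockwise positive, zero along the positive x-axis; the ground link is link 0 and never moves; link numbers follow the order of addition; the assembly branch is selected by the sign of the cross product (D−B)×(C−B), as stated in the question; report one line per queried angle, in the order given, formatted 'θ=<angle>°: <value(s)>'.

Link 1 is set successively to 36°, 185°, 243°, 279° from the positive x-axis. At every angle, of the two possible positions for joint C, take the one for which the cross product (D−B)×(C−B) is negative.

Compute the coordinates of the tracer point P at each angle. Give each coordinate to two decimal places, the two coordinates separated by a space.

A=(0,0), D=(9.00,0)
θ=36°: B = A + 4.00·(cos36°, sin36°) = (3.2361, 2.3511)
θ=36°: |BD| = 6.2250
θ=36°: circle(B,8.00) ∩ circle(D,9.00): a=1.7470, h=7.8069
θ=36°:   candidates: C₊=(7.8023,8.9200) cross=48.598; C₋=(1.9051,-5.5374) cross=-48.598
θ=36°:   branch - wants cross < 0 → take C=(1.9051,-5.5374) (cross=-48.598)
θ=36°: ex = (C−B)/|BC| = (-0.1664,-0.9861); ey = (0.9861,-0.1664)
θ=36°: P = B + 0.95·ex + 3.07·ey = (6.1052,0.9036)
θ=185°: B = A + 4.00·(cos185°, sin185°) = (-3.9848, -0.3486)
θ=185°: |BD| = 12.9895
θ=185°: circle(B,8.00) ∩ circle(D,9.00): a=5.8404, h=5.4672
θ=185°:   candidates: C₊=(1.7067,5.2734) cross=71.016; C₋=(2.0002,-5.6571) cross=-71.016
θ=185°:   branch - wants cross < 0 → take C=(2.0002,-5.6571) (cross=-71.016)
θ=185°: ex = (C−B)/|BC| = (0.7481,-0.6636); ey = (0.6636,0.7481)
θ=185°: P = B + 0.95·ex + 3.07·ey = (-1.2369,1.3177)
θ=243°: B = A + 4.00·(cos243°, sin243°) = (-1.8160, -3.5640)
θ=243°: |BD| = 11.3880
θ=243°: circle(B,8.00) ∩ circle(D,9.00): a=4.9476, h=6.2866
θ=243°:   candidates: C₊=(0.9157,3.9552) cross=71.592; C₋=(4.8506,-7.9864) cross=-71.592
θ=243°:   branch - wants cross < 0 → take C=(4.8506,-7.9864) (cross=-71.592)
θ=243°: ex = (C−B)/|BC| = (0.8333,-0.5528); ey = (0.5528,0.8333)
θ=243°: P = B + 0.95·ex + 3.07·ey = (0.6728,-1.5309)
θ=279°: B = A + 4.00·(cos279°, sin279°) = (0.6257, -3.9508)
θ=279°: |BD| = 9.2594
θ=279°: circle(B,8.00) ∩ circle(D,9.00): a=3.7117, h=7.0868
θ=279°:   candidates: C₊=(0.9589,4.0423) cross=65.620; C₋=(7.0064,-8.7764) cross=-65.620
θ=279°:   branch - wants cross < 0 → take C=(7.0064,-8.7764) (cross=-65.620)
θ=279°: ex = (C−B)/|BC| = (0.7976,-0.6032); ey = (0.6032,0.7976)
θ=279°: P = B + 0.95·ex + 3.07·ey = (3.2353,-2.0752)

θ=36°: 6.11 0.90
θ=185°: -1.24 1.32
θ=243°: 0.67 -1.53
θ=279°: 3.24 -2.08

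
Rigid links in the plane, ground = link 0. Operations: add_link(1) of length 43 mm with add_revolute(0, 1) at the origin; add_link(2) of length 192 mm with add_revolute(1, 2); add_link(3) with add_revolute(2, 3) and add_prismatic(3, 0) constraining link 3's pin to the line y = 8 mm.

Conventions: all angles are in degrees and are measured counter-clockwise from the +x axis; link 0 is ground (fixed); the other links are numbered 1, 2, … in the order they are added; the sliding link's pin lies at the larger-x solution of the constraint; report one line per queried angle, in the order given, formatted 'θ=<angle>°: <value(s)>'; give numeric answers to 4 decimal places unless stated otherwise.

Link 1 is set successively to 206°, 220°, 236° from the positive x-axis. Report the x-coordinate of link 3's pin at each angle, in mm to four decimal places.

geometry: r = 43 mm, L = 192 mm, e = 8 mm
θ=206°: crank pin P = (r cos θ, r sin θ) = (-38.648144, -18.849959)
θ=206°: h = r sin θ − e = -18.849959 − 8 = -26.849959
θ=206°: x = r cos θ + √(L² − h²) = -38.648144 + 190.113334 = 151.465190
θ=220°: crank pin P = (r cos θ, r sin θ) = (-32.939911, -27.639867)
θ=220°: h = r sin θ − e = -27.639867 − 8 = -35.639867
θ=220°: x = r cos θ + √(L² − h²) = -32.939911 + 188.663192 = 155.723281
θ=236°: crank pin P = (r cos θ, r sin θ) = (-24.045295, -35.648616)
θ=236°: h = r sin θ − e = -35.648616 − 8 = -43.648616
θ=236°: x = r cos θ + √(L² − h²) = -24.045295 + 186.972721 = 162.927426

θ=206°: 151.4652
θ=220°: 155.7233
θ=236°: 162.9274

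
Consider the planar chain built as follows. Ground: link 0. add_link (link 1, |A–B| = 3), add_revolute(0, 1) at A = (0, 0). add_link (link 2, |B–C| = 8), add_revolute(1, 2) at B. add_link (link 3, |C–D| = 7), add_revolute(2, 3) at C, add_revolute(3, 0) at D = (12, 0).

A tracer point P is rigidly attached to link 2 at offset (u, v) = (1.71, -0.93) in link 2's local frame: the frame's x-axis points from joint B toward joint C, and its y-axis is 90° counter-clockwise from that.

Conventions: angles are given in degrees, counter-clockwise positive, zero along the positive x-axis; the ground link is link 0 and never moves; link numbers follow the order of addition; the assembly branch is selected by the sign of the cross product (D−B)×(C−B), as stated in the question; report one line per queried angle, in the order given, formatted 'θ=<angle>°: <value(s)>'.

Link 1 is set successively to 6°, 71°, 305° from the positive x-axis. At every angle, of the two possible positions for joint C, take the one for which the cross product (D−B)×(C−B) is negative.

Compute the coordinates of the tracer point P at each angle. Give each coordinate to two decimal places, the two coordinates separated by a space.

A=(0,0), D=(12.00,0)
θ=6°: B = A + 3.00·(cos6°, sin6°) = (2.9836, 0.3136)
θ=6°: |BD| = 9.0219
θ=6°: circle(B,8.00) ∩ circle(D,7.00): a=5.3423, h=5.9549
θ=6°:   candidates: C₊=(8.5296,6.0792) cross=53.724; C₋=(8.1156,-5.8234) cross=-53.724
θ=6°:   branch - wants cross < 0 → take C=(8.1156,-5.8234) (cross=-53.724)
θ=6°: ex = (C−B)/|BC| = (0.6415,-0.7671); ey = (0.7671,0.6415)
θ=6°: P = B + 1.71·ex + -0.93·ey = (3.3671,-1.5948)
θ=71°: B = A + 3.00·(cos71°, sin71°) = (0.9767, 2.8366)
θ=71°: |BD| = 11.3824
θ=71°: circle(B,8.00) ∩ circle(D,7.00): a=6.3501, h=4.8658
θ=71°:   candidates: C₊=(8.3391,5.9664) cross=55.385; C₋=(5.9139,-3.4582) cross=-55.385
θ=71°:   branch - wants cross < 0 → take C=(5.9139,-3.4582) (cross=-55.385)
θ=71°: ex = (C−B)/|BC| = (0.6171,-0.7868); ey = (0.7868,0.6171)
θ=71°: P = B + 1.71·ex + -0.93·ey = (1.3003,0.9171)
θ=305°: B = A + 3.00·(cos305°, sin305°) = (1.7207, -2.4575)
θ=305°: |BD| = 10.5689
θ=305°: circle(B,8.00) ∩ circle(D,7.00): a=5.9941, h=5.2982
θ=305°:   candidates: C₊=(6.3186,4.0893) cross=55.996; C₋=(8.7825,-6.2167) cross=-55.996
θ=305°:   branch - wants cross < 0 → take C=(8.7825,-6.2167) (cross=-55.996)
θ=305°: ex = (C−B)/|BC| = (0.8827,-0.4699); ey = (0.4699,0.8827)
θ=305°: P = B + 1.71·ex + -0.93·ey = (2.7932,-4.0819)

θ=6°: 3.37 -1.59
θ=71°: 1.30 0.92
θ=305°: 2.79 -4.08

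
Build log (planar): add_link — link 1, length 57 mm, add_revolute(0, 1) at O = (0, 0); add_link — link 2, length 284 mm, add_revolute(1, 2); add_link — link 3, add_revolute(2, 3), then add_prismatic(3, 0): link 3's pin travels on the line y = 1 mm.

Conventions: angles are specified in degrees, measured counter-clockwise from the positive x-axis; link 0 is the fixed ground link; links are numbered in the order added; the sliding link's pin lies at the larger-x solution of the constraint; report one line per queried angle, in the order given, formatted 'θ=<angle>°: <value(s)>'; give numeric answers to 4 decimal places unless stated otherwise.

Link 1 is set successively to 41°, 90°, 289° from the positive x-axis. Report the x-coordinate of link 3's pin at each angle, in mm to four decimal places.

geometry: r = 57 mm, L = 284 mm, e = 1 mm
θ=41°: crank pin P = (r cos θ, r sin θ) = (43.018446, 37.395365)
θ=41°: h = r sin θ − e = 37.395365 − 1 = 36.395365
θ=41°: x = r cos θ + √(L² − h²) = 43.018446 + 281.658264 = 324.676710
θ=90°: crank pin P = (r cos θ, r sin θ) = (0.000000, 57.000000)
θ=90°: h = r sin θ − e = 57.000000 − 1 = 56.000000
θ=90°: x = r cos θ + √(L² − h²) = 0.000000 + 278.424137 = 278.424137
θ=289°: crank pin P = (r cos θ, r sin θ) = (18.557385, -53.894559)
θ=289°: h = r sin θ − e = -53.894559 − 1 = -54.894559
θ=289°: x = r cos θ + √(L² − h²) = 18.557385 + 278.644195 = 297.201580

θ=41°: 324.6767
θ=90°: 278.4241
θ=289°: 297.2016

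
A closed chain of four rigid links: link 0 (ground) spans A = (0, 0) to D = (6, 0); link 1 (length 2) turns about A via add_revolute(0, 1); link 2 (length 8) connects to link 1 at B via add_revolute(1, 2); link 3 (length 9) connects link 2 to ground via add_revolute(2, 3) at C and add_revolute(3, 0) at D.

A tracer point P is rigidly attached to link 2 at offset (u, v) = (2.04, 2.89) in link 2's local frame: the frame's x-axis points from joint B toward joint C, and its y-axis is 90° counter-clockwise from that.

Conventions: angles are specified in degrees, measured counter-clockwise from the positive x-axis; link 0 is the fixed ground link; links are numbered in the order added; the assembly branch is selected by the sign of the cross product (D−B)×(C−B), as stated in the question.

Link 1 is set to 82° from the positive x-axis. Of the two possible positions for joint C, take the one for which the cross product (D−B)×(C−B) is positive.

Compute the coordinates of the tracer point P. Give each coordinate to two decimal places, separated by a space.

A=(0,0), D=(6.00,0)
B = A + 2.00·(cos82°, sin82°) = (0.2783, 1.9805)
|BD| = 6.0547
circle(B,8.00) ∩ circle(D,9.00): a=1.6235, h=7.8335
  candidates: C₊=(4.3749,8.8521) cross=47.430; C₋=(-0.7498,-5.9531) cross=-47.430
  branch + wants cross > 0 → take C=(4.3749,8.8521) (cross=47.430)
ex = (C−B)/|BC| = (0.5121,0.8589); ey = (-0.8589,0.5121)
P = B + 2.04·ex + 2.89·ey = (-1.1594,5.2127)

-1.16 5.21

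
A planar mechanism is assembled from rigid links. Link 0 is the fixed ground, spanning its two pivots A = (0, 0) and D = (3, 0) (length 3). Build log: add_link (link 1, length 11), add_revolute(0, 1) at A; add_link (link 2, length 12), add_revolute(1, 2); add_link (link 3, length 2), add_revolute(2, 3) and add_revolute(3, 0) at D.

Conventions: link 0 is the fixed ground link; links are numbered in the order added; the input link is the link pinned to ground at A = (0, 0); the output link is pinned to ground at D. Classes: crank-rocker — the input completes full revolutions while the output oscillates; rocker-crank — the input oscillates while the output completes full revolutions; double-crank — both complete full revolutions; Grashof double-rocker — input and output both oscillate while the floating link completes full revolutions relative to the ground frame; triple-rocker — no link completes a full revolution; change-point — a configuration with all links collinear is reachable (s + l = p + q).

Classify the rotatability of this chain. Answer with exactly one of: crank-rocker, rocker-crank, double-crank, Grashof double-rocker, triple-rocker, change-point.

lengths: ground=3, input=11, coupler=12, output=2
sorted: s=2 (shortest), l=12 (longest), p+q=14
s + l = 14 vs p + q = 14
s + l = p + q → change-point (collinear configuration reachable)

change-point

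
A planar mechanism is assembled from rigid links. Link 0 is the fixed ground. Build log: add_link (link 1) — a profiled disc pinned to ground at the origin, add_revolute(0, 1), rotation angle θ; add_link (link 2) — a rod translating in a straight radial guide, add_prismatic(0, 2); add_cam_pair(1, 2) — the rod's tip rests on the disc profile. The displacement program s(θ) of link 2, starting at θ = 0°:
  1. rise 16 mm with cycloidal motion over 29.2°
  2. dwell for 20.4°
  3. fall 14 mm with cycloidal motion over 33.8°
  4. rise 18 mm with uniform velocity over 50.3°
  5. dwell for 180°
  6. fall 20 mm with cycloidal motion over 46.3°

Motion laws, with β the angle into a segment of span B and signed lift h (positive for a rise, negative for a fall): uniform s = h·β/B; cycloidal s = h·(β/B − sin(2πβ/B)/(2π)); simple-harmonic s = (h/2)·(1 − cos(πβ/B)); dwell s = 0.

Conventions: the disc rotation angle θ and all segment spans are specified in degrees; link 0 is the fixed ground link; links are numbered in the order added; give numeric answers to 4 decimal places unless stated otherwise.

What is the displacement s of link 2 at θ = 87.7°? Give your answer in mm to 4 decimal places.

seg 1 [0°–29.2°] cycloidal, h=16: full span → s += 16 → s = 16.0000
seg 2 [29.2°–49.6°] dwell: s stays 16.0000
seg 3 [49.6°–83.4°] cycloidal, h=-14: full span → s += -14 → s = 2.0000
seg 4 [83.4°–133.7°] uniform, h=18: θ=87.7° here. β=4.3, B=50.3. 18·4.3/50.3 = 1.5388 → s = 3.5388

3.5388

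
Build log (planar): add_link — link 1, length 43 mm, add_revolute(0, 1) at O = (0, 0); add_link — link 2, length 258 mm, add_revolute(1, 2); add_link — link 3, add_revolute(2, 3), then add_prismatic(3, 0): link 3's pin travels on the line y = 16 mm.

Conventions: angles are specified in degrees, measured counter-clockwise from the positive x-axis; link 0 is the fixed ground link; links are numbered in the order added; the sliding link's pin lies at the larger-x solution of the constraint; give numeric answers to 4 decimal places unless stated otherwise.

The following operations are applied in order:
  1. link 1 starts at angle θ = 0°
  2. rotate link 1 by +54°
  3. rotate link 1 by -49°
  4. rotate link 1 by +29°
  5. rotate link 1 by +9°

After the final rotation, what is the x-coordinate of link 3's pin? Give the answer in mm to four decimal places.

geometry: r = 43 mm, L = 258 mm, e = 16 mm; θ starts at 0°
rotate link 1 by +54°: θ ← 0° +54° = 54°
rotate link 1 by -49°: θ ← 54° -49° = 5°
rotate link 1 by +29°: θ ← 5° +29° = 34°
rotate link 1 by +9°: θ ← 34° +9° = 43°
crank pin P = (r cos θ, r sin θ) = (31.448209, 29.325929)
h = r sin θ − e = 29.325929 − 16 = 13.325929
x = r cos θ + √(L² − h²) = 31.448209 + 257.655622 = 289.103831

289.1038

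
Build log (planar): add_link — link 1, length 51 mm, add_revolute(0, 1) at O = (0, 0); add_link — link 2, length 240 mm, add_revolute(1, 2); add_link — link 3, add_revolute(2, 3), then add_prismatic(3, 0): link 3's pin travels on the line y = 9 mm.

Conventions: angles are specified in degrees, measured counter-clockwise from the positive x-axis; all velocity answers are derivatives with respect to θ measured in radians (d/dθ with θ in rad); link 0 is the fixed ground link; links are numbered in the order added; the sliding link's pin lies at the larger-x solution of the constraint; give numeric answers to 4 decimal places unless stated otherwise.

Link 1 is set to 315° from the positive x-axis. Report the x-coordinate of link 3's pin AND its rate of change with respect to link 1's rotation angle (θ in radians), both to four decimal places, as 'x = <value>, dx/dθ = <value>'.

geometry: r = 51 mm, L = 240 mm, e = 9 mm
crank pin P = (r cos θ, r sin θ) = (36.062446, -36.062446)
h = r sin θ − e = -36.062446 − 9 = -45.062446
x = r cos θ + √(L² − h²) = 36.062446 + 235.731576 = 271.794022
dx/dθ = −r sin θ − h·r cos θ/√(L² − h²) (θ in radians; h = -45.062446) = 42.956143

x = 271.7940, dx/dθ = 42.9561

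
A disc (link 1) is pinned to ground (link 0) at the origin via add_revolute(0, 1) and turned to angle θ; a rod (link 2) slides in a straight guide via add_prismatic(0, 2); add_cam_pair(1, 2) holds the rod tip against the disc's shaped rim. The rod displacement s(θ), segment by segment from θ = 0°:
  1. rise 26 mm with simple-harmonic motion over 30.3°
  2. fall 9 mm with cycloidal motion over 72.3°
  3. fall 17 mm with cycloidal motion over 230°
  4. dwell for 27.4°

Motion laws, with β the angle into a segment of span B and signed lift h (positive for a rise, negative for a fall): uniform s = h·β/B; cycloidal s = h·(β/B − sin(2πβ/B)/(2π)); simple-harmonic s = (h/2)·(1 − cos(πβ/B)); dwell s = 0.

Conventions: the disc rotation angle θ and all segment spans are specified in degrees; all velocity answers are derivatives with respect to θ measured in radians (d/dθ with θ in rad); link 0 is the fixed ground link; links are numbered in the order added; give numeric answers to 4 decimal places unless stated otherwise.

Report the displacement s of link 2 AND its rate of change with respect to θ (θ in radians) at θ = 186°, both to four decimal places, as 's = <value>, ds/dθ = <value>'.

segment 1 (0° to 30.3°, simple-harmonic, h = 26) is passed completely: s = 0.0000 + (26) = 26.0000
segment 2 (30.3° to 102.6°, cycloidal, h = -9) is passed completely: s = 26.0000 + (-9) = 17.0000
θ = 186° falls in segment 3 (102.6° to 332.6°, cycloidal, h = -17): β = 186 − 102.6 = 83.4°, B = 230°; Δs = -17·(0.3626 − sin(2π·0.3626)/(2π)) = -4.1082; s = 17.0000 − 4.1082 = 12.8918
velocity in seg [102.6°–332.6°] (cycloidal), θ in radians: β = 83.4° = 1.4556 rad, B = 230° = 4.0143 rad; ds/dθ = (h/B)(1 − cos(2πβ/B)) = ((-17)/4.0143)(1 − cos(2π·0.3626)) = -6.987455 mm/rad

s = 12.8918, ds/dθ = -6.9875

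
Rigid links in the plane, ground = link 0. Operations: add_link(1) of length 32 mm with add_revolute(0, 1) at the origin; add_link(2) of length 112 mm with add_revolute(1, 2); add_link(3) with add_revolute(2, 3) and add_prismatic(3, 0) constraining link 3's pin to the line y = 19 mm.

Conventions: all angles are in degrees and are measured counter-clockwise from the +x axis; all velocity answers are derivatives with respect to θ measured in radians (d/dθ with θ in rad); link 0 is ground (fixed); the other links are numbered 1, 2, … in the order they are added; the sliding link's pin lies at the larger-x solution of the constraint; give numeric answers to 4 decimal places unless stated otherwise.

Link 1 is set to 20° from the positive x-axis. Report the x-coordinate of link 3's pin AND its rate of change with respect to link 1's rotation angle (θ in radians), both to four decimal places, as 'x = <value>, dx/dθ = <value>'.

geometry: r = 32 mm, L = 112 mm, e = 19 mm
crank pin P = (r cos θ, r sin θ) = (30.070164, 10.944645)
h = r sin θ − e = 10.944645 − 19 = -8.055355
x = r cos θ + √(L² − h²) = 30.070164 + 111.709942 = 141.780106
dx/dθ = −r sin θ − h·r cos θ/√(L² − h²) (θ in radians; h = -8.055355) = -8.776298

x = 141.7801, dx/dθ = -8.7763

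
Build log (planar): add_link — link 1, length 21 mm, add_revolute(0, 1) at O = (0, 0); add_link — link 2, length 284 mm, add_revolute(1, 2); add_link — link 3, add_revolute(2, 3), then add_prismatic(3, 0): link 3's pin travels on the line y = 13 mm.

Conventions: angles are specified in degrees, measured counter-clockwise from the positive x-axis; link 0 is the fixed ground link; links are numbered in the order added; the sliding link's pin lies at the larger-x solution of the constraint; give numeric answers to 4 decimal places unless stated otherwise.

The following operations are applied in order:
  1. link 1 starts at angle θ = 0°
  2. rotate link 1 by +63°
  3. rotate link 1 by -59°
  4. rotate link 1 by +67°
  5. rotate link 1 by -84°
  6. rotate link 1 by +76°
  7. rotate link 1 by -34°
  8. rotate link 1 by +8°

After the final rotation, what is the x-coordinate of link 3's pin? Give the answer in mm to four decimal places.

geometry: r = 21 mm, L = 284 mm, e = 13 mm; θ starts at 0°
rotate link 1 by +63°: θ ← 0° +63° = 63°
rotate link 1 by -59°: θ ← 63° -59° = 4°
rotate link 1 by +67°: θ ← 4° +67° = 71°
rotate link 1 by -84°: θ ← 71° -84° = -13°
rotate link 1 by +76°: θ ← -13° +76° = 63°
rotate link 1 by -34°: θ ← 63° -34° = 29°
rotate link 1 by +8°: θ ← 29° +8° = 37°
crank pin P = (r cos θ, r sin θ) = (16.771346, 12.638115)
h = r sin θ − e = 12.638115 − 13 = -0.361885
x = r cos θ + √(L² − h²) = 16.771346 + 283.999769 = 300.771115

300.7711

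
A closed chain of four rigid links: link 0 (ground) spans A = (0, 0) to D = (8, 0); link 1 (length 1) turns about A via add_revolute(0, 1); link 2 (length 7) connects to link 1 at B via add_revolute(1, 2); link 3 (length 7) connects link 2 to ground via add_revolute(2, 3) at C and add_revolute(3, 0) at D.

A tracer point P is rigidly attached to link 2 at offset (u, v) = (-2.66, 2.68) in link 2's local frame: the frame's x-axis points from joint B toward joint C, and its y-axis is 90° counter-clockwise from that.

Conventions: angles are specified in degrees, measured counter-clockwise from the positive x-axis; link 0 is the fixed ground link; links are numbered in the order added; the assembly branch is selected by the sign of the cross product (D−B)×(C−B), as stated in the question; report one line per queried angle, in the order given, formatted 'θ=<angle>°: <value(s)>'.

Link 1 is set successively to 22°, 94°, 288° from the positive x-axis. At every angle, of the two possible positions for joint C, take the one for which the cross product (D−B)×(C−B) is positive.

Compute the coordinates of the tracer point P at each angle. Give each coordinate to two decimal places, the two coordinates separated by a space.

A=(0,0), D=(8.00,0)
θ=22°: B = A + 1.00·(cos22°, sin22°) = (0.9272, 0.3746)
θ=22°: |BD| = 7.0827
θ=22°: circle(B,7.00) ∩ circle(D,7.00): a=3.5414, h=6.0381
θ=22°:   candidates: C₊=(4.7829,6.2170) cross=42.766; C₋=(4.1442,-5.8424) cross=-42.766
θ=22°:   branch + wants cross > 0 → take C=(4.7829,6.2170) (cross=42.766)
θ=22°: ex = (C−B)/|BC| = (0.5508,0.8346); ey = (-0.8346,0.5508)
θ=22°: P = B + -2.66·ex + 2.68·ey = (-2.7748,-0.3693)
θ=94°: B = A + 1.00·(cos94°, sin94°) = (-0.0698, 0.9976)
θ=94°: |BD| = 8.1312
θ=94°: circle(B,7.00) ∩ circle(D,7.00): a=4.0656, h=5.6983
θ=94°:   candidates: C₊=(4.6642,6.1541) cross=46.334; C₋=(3.2660,-5.1565) cross=-46.334
θ=94°:   branch + wants cross > 0 → take C=(4.6642,6.1541) (cross=46.334)
θ=94°: ex = (C−B)/|BC| = (0.6763,0.7366); ey = (-0.7366,0.6763)
θ=94°: P = B + -2.66·ex + 2.68·ey = (-3.8429,0.8505)
θ=288°: B = A + 1.00·(cos288°, sin288°) = (0.3090, -0.9511)
θ=288°: |BD| = 7.7496
θ=288°: circle(B,7.00) ∩ circle(D,7.00): a=3.8748, h=5.8298
θ=288°:   candidates: C₊=(3.4391,5.3102) cross=45.178; C₋=(4.8700,-6.2612) cross=-45.178
θ=288°:   branch + wants cross > 0 → take C=(3.4391,5.3102) (cross=45.178)
θ=288°: ex = (C−B)/|BC| = (0.4471,0.8945); ey = (-0.8945,0.4471)
θ=288°: P = B + -2.66·ex + 2.68·ey = (-3.2776,-2.1320)

θ=22°: -2.77 -0.37
θ=94°: -3.84 0.85
θ=288°: -3.28 -2.13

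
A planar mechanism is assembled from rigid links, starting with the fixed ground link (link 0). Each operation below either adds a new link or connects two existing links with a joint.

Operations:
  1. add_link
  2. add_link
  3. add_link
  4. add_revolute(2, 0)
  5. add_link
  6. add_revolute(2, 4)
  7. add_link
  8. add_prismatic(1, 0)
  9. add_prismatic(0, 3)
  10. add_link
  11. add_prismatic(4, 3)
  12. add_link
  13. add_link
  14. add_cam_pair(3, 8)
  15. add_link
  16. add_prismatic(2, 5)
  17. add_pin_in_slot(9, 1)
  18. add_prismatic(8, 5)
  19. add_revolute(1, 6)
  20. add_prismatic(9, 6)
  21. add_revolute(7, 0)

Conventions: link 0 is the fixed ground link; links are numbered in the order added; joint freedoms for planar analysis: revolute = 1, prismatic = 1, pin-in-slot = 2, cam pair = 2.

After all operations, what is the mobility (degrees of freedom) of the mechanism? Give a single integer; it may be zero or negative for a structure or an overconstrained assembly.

L=1 J1=0 J2=0
add link → L=2 J1=0 J2=0
add link → L=3 J1=0 J2=0
add link → L=4 J1=0 J2=0
R@2,0 dof=1 J1 → L=4 J1=1 J2=0
add link → L=5 J1=1 J2=0
R@2,4 dof=1 J1 → L=5 J1=2 J2=0
add link → L=6 J1=2 J2=0
P@1,0 dof=1 J1 → L=6 J1=3 J2=0
P@0,3 dof=1 J1 → L=6 J1=4 J2=0
add link → L=7 J1=4 J2=0
P@4,3 dof=1 J1 → L=7 J1=5 J2=0
add link → L=8 J1=5 J2=0
add link → L=9 J1=5 J2=0
C@3,8 dof=2 J2 → L=9 J1=5 J2=1
add link → L=10 J1=5 J2=1
P@2,5 dof=1 J1 → L=10 J1=6 J2=1
PS@9,1 dof=2 J2 → L=10 J1=6 J2=2
P@8,5 dof=1 J1 → L=10 J1=7 J2=2
R@1,6 dof=1 J1 → L=10 J1=8 J2=2
P@9,6 dof=1 J1 → L=10 J1=9 J2=2
R@7,0 dof=1 J1 → L=10 J1=10 J2=2
M=3(L−1)−2J1−J2=3·9−2·10−2=5

M = 5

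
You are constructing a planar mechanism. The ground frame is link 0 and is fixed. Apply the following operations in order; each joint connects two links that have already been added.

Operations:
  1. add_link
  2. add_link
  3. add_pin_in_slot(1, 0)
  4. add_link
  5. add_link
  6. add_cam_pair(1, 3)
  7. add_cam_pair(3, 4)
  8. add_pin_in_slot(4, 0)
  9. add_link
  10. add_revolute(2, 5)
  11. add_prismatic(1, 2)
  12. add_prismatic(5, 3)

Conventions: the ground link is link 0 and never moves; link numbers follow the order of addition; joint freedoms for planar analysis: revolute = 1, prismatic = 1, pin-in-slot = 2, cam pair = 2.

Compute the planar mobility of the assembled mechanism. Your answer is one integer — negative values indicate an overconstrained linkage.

link 0 = ground. State L|J1|J2 = 1|0|0
+link1  2|0|0
+link2  3|0|0
PS(1,0) f=2→J2  3|0|1
+link3  4|0|1
+link4  5|0|1
C(1,3) f=2→J2  5|0|2
C(3,4) f=2→J2  5|0|3
PS(4,0) f=2→J2  5|0|4
+link5  6|0|4
R(2,5) f=1→J1  6|1|4
P(1,2) f=1→J1  6|2|4
P(5,3) f=1→J1  6|3|4
M = 3(6−1)−2·3−4 = 15−6−4 = 5

M = 5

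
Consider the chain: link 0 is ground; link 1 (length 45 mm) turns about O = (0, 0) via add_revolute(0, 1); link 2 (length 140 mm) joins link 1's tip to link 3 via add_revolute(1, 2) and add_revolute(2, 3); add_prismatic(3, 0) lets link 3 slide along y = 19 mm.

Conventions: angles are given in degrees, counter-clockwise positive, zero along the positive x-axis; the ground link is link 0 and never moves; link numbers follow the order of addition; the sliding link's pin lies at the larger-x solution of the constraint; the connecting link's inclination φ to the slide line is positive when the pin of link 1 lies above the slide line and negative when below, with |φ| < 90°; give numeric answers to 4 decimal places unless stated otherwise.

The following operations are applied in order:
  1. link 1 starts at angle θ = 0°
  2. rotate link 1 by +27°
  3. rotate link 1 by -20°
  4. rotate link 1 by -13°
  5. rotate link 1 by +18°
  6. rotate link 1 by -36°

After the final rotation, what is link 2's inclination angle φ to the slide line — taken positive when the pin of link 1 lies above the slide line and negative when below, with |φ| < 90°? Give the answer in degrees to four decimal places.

geometry: r = 45 mm, L = 140 mm, e = 19 mm; θ starts at 0°
rotate link 1 by +27°: θ ← 0° +27° = 27°
rotate link 1 by -20°: θ ← 27° -20° = 7°
rotate link 1 by -13°: θ ← 7° -13° = -6°
rotate link 1 by +18°: θ ← -6° +18° = 12°
rotate link 1 by -36°: θ ← 12° -36° = -24°
h = r sin θ − e = -18.303149 − 19 = -37.303149
sin φ = h / L = -37.303149 / 140 = -0.26645106
φ = arcsin(-0.26645106) = -15.453193°

-15.4532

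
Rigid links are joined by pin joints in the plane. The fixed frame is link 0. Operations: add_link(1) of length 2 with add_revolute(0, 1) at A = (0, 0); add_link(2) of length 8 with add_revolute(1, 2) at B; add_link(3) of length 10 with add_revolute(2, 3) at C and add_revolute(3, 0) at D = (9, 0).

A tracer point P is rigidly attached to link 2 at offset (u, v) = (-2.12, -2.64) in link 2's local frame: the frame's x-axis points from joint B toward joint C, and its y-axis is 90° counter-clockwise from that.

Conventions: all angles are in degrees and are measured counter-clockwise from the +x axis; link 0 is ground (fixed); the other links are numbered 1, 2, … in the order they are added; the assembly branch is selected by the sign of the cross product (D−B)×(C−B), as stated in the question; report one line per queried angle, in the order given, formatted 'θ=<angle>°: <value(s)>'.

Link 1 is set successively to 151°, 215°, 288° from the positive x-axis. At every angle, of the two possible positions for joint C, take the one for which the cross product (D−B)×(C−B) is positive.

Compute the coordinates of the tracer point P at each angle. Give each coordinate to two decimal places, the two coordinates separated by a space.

A=(0,0), D=(9.00,0)
θ=151°: B = A + 2.00·(cos151°, sin151°) = (-1.7492, 0.9696)
θ=151°: |BD| = 10.7929
θ=151°: circle(B,8.00) ∩ circle(D,10.00): a=3.7287, h=7.0779
θ=151°:   candidates: C₊=(2.6002,7.6839) cross=76.391; C₋=(1.3285,-6.4147) cross=-76.391
θ=151°:   branch + wants cross > 0 → take C=(2.6002,7.6839) (cross=76.391)
θ=151°: ex = (C−B)/|BC| = (0.5437,0.8393); ey = (-0.8393,0.5437)
θ=151°: P = B + -2.12·ex + -2.64·ey = (-0.6861,-2.2450)
θ=215°: B = A + 2.00·(cos215°, sin215°) = (-1.6383, -1.1472)
θ=215°: |BD| = 10.7000
θ=215°: circle(B,8.00) ∩ circle(D,10.00): a=3.6677, h=7.1097
θ=215°:   candidates: C₊=(1.2461,6.3148) cross=76.073; C₋=(2.7705,-7.8226) cross=-76.073
θ=215°:   branch + wants cross > 0 → take C=(1.2461,6.3148) (cross=76.073)
θ=215°: ex = (C−B)/|BC| = (0.3605,0.9327); ey = (-0.9327,0.3605)
θ=215°: P = B + -2.12·ex + -2.64·ey = (0.0598,-4.0764)
θ=288°: B = A + 2.00·(cos288°, sin288°) = (0.6180, -1.9021)
θ=288°: |BD| = 8.5951
θ=288°: circle(B,8.00) ∩ circle(D,10.00): a=2.2033, h=7.6906
θ=288°:   candidates: C₊=(1.0648,6.0854) cross=66.101; C₋=(4.4687,-8.9144) cross=-66.101
θ=288°:   branch + wants cross > 0 → take C=(1.0648,6.0854) (cross=66.101)
θ=288°: ex = (C−B)/|BC| = (0.0558,0.9984); ey = (-0.9984,0.0558)
θ=288°: P = B + -2.12·ex + -2.64·ey = (3.1355,-4.1662)

θ=151°: -0.69 -2.25
θ=215°: 0.06 -4.08
θ=288°: 3.14 -4.17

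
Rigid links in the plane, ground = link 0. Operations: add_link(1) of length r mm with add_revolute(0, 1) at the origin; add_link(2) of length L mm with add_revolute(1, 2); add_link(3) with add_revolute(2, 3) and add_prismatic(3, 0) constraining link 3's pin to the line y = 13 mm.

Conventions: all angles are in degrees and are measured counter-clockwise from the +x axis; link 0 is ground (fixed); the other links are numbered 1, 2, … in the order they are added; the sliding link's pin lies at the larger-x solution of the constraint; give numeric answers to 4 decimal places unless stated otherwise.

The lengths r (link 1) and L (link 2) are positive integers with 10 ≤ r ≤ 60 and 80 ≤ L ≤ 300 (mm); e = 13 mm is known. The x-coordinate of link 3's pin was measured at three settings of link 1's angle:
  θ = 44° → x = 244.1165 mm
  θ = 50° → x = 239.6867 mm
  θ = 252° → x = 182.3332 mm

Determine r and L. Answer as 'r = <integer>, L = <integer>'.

constraint per measurement: (x − r cos θ)² + (r sin θ − e)² = L²
subtracting the θ₁ and θ₂ equations cancels the r² and L² terms:
r = (x₁² − x₂²) / (2[(x₁cos θ₁ + e sin θ₁) − (x₂cos θ₂ + e sin θ₂)]) = 52.0004 → r = 52
L² = (x₁ − r cos θ₁)² + (r sin θ₁ − e)² = 43264.0052 → L = 208.0000 → L = 208
check at θ₃=252°: x = 182.3332 (printed 182.3332) ✓

r = 52, L = 208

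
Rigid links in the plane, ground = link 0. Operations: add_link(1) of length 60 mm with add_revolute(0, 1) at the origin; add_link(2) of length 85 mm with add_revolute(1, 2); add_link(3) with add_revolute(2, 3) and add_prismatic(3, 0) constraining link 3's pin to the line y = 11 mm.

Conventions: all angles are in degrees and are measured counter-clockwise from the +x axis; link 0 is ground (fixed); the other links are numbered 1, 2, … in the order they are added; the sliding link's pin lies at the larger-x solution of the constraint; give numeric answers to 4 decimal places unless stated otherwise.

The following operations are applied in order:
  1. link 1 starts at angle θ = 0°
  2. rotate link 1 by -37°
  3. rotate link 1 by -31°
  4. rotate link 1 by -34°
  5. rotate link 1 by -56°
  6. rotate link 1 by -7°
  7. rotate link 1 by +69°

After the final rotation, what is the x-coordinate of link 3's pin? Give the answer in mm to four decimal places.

geometry: r = 60 mm, L = 85 mm, e = 11 mm; θ starts at 0°
rotate link 1 by -37°: θ ← 0° -37° = -37°
rotate link 1 by -31°: θ ← -37° -31° = -68°
rotate link 1 by -34°: θ ← -68° -34° = -102°
rotate link 1 by -56°: θ ← -102° -56° = -158°
rotate link 1 by -7°: θ ← -158° -7° = -165°
rotate link 1 by +69°: θ ← -165° +69° = -96°
crank pin P = (r cos θ, r sin θ) = (-6.271708, -59.671314)
h = r sin θ − e = -59.671314 − 11 = -70.671314
x = r cos θ + √(L² − h²) = -6.271708 + 47.228862 = 40.957154

40.9572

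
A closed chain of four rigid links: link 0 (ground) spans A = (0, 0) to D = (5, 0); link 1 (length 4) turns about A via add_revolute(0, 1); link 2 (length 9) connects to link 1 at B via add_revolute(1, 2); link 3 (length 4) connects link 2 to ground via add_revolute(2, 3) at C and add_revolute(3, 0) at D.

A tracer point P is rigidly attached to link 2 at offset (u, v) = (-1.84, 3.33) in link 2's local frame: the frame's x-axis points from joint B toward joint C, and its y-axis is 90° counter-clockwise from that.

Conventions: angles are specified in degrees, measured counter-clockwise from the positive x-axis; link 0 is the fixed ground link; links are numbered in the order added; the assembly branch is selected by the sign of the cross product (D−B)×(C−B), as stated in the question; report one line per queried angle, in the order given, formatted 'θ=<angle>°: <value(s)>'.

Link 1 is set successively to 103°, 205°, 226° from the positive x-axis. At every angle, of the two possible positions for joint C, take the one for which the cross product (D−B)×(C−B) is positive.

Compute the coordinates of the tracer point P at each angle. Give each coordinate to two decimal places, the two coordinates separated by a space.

A=(0,0), D=(5.00,0)
θ=103°: B = A + 4.00·(cos103°, sin103°) = (-0.8998, 3.8975)
θ=103°: |BD| = 7.0709
θ=103°: circle(B,9.00) ∩ circle(D,4.00): a=8.1317, h=3.8568
θ=103°:   candidates: C₊=(8.0110,2.6333) cross=27.271; C₋=(3.7593,-3.8027) cross=-27.271
θ=103°:   branch + wants cross > 0 → take C=(8.0110,2.6333) (cross=27.271)
θ=103°: ex = (C−B)/|BC| = (0.9901,-0.1405); ey = (0.1405,0.9901)
θ=103°: P = B + -1.84·ex + 3.33·ey = (-2.2538,7.4529)
θ=205°: B = A + 4.00·(cos205°, sin205°) = (-3.6252, -1.6905)
θ=205°: |BD| = 8.7893
θ=205°: circle(B,9.00) ∩ circle(D,4.00): a=8.0923, h=3.9388
θ=205°:   candidates: C₊=(3.5585,3.7312) cross=34.619; C₋=(5.0736,-3.9993) cross=-34.619
θ=205°:   branch + wants cross > 0 → take C=(3.5585,3.7312) (cross=34.619)
θ=205°: ex = (C−B)/|BC| = (0.7982,0.6024); ey = (-0.6024,0.7982)
θ=205°: P = B + -1.84·ex + 3.33·ey = (-7.0999,-0.1409)
θ=226°: B = A + 4.00·(cos226°, sin226°) = (-2.7786, -2.8774)
θ=226°: |BD| = 8.2938
θ=226°: circle(B,9.00) ∩ circle(D,4.00): a=8.0655, h=3.9935
θ=226°:   candidates: C₊=(3.4005,3.6663) cross=33.121; C₋=(6.1714,-3.8246) cross=-33.121
θ=226°:   branch + wants cross > 0 → take C=(3.4005,3.6663) (cross=33.121)
θ=226°: ex = (C−B)/|BC| = (0.6866,0.7271); ey = (-0.7271,0.6866)
θ=226°: P = B + -1.84·ex + 3.33·ey = (-6.4631,-1.9289)

θ=103°: -2.25 7.45
θ=205°: -7.10 -0.14
θ=226°: -6.46 -1.93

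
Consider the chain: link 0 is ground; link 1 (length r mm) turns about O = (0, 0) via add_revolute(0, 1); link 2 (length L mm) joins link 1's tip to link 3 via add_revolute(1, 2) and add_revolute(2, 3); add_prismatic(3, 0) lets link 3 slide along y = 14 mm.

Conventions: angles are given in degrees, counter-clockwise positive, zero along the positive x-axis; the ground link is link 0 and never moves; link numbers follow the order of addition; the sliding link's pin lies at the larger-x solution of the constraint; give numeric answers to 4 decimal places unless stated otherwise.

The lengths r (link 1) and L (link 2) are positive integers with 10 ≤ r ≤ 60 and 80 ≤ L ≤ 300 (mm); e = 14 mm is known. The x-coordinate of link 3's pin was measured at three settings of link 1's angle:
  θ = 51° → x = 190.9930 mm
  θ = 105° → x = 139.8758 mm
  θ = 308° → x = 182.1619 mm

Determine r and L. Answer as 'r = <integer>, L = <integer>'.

constraint per measurement: (x − r cos θ)² + (r sin θ − e)² = L²
subtracting the θ₁ and θ₂ equations cancels the r² and L² terms:
r = (x₁² − x₂²) / (2[(x₁cos θ₁ + e sin θ₁) − (x₂cos θ₂ + e sin θ₂)]) = 55.0000 → r = 55
L² = (x₁ − r cos θ₁)² + (r sin θ₁ − e)² = 25280.9844 → L = 159.0000 → L = 159
check at θ₃=308°: x = 182.1619 (printed 182.1619) ✓

r = 55, L = 159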